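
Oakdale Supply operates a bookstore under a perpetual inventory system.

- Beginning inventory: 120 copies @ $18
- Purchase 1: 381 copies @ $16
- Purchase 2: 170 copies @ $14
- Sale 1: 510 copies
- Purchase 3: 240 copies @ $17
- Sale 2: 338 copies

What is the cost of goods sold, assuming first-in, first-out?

Sale 1 (510) [FIFO — oldest first]: 120 @ $18 + 381 @ $16 + 9 @ $14 = $8,382
Sale 2 (338) [FIFO — oldest first]: 161 @ $14 + 177 @ $17 = $5,263
Total COGS = $8,382 + $5,263 = $13,645
Ending inventory: 63 @ $17 = $1,071

COGS = $13,645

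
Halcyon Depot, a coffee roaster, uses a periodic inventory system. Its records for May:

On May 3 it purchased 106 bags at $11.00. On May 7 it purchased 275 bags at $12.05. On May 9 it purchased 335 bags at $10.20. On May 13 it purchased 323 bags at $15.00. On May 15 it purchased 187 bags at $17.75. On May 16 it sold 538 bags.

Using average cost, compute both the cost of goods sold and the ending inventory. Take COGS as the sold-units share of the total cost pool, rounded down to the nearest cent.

COGS = $7,047.97; ending inventory = $9,013.03

May 16, sell 538: 538/1226 × $16,061.00 → $7,047.97
Ending inventory (cost pool remaining) = $9,013.03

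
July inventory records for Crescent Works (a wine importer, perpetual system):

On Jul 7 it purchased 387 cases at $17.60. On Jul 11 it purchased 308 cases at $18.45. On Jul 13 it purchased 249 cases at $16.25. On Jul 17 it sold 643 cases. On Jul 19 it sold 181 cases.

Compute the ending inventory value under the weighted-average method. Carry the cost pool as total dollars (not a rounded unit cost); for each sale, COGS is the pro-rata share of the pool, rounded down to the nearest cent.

Ending inventory = $2,102.56

After Jul 7: 387 on hand, pool $6,811.20 (≈ $17.6000 each)
After Jul 11: 695 on hand, pool $12,493.80 (≈ $17.9767 each)
After Jul 13: 944 on hand, pool $16,540.05 (≈ $17.5212 each)
Jul 17, sell 643: 643/944 × $16,540.05 → $11,266.15
Jul 19, sell 181: 181/301 × $5,273.90 → $3,171.34
Total COGS = $11,266.15 + $3,171.34 = $14,437.49
Ending inventory (cost pool remaining) = $2,102.56
Check: goods available $16,540.05 = COGS $14,437.49 + ending $2,102.56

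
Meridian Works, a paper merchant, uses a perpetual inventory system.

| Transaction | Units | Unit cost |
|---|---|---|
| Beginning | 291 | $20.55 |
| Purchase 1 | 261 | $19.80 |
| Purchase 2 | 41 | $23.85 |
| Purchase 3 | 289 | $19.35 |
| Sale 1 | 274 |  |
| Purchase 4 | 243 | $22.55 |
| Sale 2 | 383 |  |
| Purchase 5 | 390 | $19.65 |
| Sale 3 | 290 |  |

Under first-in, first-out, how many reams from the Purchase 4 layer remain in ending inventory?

178

Sale 1 (274) [FIFO — oldest first]: 274 @ $20.55 = $5,630.70
Sale 2 (383) [FIFO — oldest first]: 17 @ $20.55 + 261 @ $19.80 + 41 @ $23.85 + 64 @ $19.35 = $7,733.40
Sale 3 (290) [FIFO — oldest first]: 225 @ $19.35 + 65 @ $22.55 = $5,819.50
Total COGS = $5,630.70 + $7,733.40 + $5,819.50 = $19,183.60
Ending inventory: 178 @ $22.55 + 390 @ $19.65 = $11,677.40
Check: goods available $30,861.00 = COGS $19,183.60 + ending $11,677.40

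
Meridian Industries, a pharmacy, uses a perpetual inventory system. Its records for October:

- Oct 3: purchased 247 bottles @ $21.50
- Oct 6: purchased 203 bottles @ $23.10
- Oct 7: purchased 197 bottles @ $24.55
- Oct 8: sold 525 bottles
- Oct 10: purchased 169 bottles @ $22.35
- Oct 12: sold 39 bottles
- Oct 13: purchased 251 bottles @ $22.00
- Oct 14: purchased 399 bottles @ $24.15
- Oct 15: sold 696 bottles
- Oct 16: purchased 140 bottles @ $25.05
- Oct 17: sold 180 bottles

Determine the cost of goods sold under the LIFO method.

Oct 8, 525 sold [LIFO — newest first]: 197 @ $24.55 + 203 @ $23.10 + 125 @ $21.50 = $12,213.15
Oct 12, 39 sold [LIFO — newest first]: 39 @ $22.35 = $871.65
Oct 15, 696 sold [LIFO — newest first]: 399 @ $24.15 + 251 @ $22.00 + 46 @ $22.35 = $16,185.95
Oct 17, 180 sold [LIFO — newest first]: 140 @ $25.05 + 40 @ $22.35 = $4,401.00
Total COGS = $12,213.15 + $871.65 + $16,185.95 + $4,401.00 = $33,671.75
Ending inventory: 122 @ $21.50 + 44 @ $22.35 = $3,606.40

COGS = $33,671.75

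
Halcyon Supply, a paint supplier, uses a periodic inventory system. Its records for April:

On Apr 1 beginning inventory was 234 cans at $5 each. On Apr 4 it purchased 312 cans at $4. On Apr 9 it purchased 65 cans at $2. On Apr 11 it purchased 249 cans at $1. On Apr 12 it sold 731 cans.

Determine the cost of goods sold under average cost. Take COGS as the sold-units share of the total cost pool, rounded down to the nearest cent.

COGS = $2,377.45

Apr 12, sell 731: 731/860 × $2,797.00 → $2,377.45
Ending inventory (cost pool remaining) = $419.55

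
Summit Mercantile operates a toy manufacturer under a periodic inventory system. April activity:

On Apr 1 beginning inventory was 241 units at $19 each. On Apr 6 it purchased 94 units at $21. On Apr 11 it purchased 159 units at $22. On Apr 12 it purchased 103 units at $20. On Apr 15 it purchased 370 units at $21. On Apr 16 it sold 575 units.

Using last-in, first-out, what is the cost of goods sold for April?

Apr 16, 575 sold [LIFO — newest first]: 370 @ $21 + 103 @ $20 + 102 @ $22 = $12,074
Ending inventory: 241 @ $19 + 94 @ $21 + 57 @ $22 = $7,807
Check: goods available $19,881 = COGS $12,074 + ending $7,807

COGS = $12,074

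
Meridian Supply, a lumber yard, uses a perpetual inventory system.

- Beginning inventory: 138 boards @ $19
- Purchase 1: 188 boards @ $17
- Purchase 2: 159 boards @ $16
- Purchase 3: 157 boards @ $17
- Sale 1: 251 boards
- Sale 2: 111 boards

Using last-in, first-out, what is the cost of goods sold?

Sale 1 (251) [LIFO — newest first]: 157 @ $17 + 94 @ $16 = $4,173
Sale 2 (111) [LIFO — newest first]: 65 @ $16 + 46 @ $17 = $1,822
Total COGS = $4,173 + $1,822 = $5,995
Ending inventory: 138 @ $19 + 142 @ $17 = $5,036

COGS = $5,995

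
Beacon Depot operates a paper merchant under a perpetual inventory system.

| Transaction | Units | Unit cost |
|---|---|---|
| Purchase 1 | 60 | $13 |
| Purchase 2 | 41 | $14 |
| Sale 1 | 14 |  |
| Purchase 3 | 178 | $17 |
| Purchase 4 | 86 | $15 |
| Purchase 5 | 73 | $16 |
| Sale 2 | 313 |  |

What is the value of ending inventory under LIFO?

Sale 1 (14) [LIFO — newest first]: 14 @ $14 = $196
Sale 2 (313) [LIFO — newest first]: 73 @ $16 + 86 @ $15 + 154 @ $17 = $5,076
Total COGS = $196 + $5,076 = $5,272
Ending inventory: 60 @ $13 + 27 @ $14 + 24 @ $17 = $1,566

Ending inventory = $1,566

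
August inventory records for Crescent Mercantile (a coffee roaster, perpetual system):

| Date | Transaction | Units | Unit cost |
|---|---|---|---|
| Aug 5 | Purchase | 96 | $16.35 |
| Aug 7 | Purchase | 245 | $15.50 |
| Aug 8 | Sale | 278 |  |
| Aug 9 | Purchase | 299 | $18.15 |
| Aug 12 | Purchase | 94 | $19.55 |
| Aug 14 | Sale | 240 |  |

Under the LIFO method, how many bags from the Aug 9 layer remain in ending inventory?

Aug 8, 278 sold [LIFO — newest first]: 245 @ $15.50 + 33 @ $16.35 = $4,337.05
Aug 14, 240 sold [LIFO — newest first]: 94 @ $19.55 + 146 @ $18.15 = $4,487.60
Total COGS = $4,337.05 + $4,487.60 = $8,824.65
Ending inventory: 63 @ $16.35 + 153 @ $18.15 = $3,807.00

153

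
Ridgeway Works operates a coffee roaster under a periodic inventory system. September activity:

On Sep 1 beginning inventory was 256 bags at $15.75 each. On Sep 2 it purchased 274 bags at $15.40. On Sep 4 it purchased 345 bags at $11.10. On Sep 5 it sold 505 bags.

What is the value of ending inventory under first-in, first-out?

Sep 5, 505 sold [FIFO — oldest first]: 256 @ $15.75 + 249 @ $15.40 = $7,866.60
Ending inventory: 25 @ $15.40 + 345 @ $11.10 = $4,214.50
Check: goods available $12,081.10 = COGS $7,866.60 + ending $4,214.50

Ending inventory = $4,214.50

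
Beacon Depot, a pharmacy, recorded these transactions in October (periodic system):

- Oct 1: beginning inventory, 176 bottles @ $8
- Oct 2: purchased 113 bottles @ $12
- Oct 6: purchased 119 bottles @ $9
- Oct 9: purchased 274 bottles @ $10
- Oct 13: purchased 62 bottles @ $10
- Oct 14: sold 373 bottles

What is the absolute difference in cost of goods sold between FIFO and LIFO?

$173

FIFO COGS: 176 @ $8 + 113 @ $12 + 84 @ $9 = $3,520
LIFO COGS: 62 @ $10 + 274 @ $10 + 37 @ $9 = $3,693
Difference = |$3,520 − $3,693| = $173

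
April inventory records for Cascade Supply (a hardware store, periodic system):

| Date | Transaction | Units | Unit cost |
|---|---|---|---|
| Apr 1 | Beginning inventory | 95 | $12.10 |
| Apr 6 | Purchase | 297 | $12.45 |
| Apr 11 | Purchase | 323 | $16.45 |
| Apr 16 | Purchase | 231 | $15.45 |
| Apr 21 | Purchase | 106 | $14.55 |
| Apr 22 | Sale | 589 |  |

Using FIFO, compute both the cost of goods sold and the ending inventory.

Apr 22, 589 sold [FIFO — oldest first]: 95 @ $12.10 + 297 @ $12.45 + 197 @ $16.45 = $8,087.80
Ending inventory: 126 @ $16.45 + 231 @ $15.45 + 106 @ $14.55 = $7,183.95

COGS = $8,087.80; ending inventory = $7,183.95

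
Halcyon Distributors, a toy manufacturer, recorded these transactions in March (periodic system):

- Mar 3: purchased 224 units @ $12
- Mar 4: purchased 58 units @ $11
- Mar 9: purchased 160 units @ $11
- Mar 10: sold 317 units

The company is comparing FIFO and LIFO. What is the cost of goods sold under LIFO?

FIFO COGS: 224 @ $12 + 58 @ $11 + 35 @ $11 = $3,711
LIFO COGS: 160 @ $11 + 58 @ $11 + 99 @ $12 = $3,586

COGS = $3,586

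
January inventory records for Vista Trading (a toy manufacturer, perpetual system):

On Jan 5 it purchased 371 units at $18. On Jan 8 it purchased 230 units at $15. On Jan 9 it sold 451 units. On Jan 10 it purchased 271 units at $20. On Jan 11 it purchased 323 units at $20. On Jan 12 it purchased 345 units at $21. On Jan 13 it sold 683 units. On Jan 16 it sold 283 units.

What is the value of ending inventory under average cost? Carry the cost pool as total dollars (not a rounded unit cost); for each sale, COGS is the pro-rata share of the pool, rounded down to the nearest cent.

After Jan 5: 371 on hand, pool $6,678.00 (≈ $18.0000 each)
After Jan 8: 601 on hand, pool $10,128.00 (≈ $16.8519 each)
Jan 9, sell 451: 451/601 × $10,128.00 → $7,600.21
After Jan 10: 421 on hand, pool $7,947.79 (≈ $18.8784 each)
After Jan 11: 744 on hand, pool $14,407.79 (≈ $19.3653 each)
After Jan 12: 1089 on hand, pool $21,652.79 (≈ $19.8832 each)
Jan 13, sell 683: 683/1089 × $21,652.79 → $13,580.21
Jan 16, sell 283: 283/406 × $8,072.58 → $5,626.94
Total COGS = $7,600.21 + $13,580.21 + $5,626.94 = $26,807.36
Ending inventory (cost pool remaining) = $2,445.64

Ending inventory = $2,445.64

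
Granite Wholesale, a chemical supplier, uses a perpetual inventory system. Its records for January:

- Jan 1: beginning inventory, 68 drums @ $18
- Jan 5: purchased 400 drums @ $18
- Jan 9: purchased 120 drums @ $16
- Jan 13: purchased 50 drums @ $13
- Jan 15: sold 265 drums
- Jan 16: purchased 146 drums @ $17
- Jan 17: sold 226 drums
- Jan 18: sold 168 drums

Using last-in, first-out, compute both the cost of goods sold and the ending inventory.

COGS = $11,226; ending inventory = $2,250

Jan 15, 265 sold [LIFO — newest first]: 50 @ $13 + 120 @ $16 + 95 @ $18 = $4,280
Jan 17, 226 sold [LIFO — newest first]: 146 @ $17 + 80 @ $18 = $3,922
Jan 18, 168 sold [LIFO — newest first]: 168 @ $18 = $3,024
Total COGS = $4,280 + $3,922 + $3,024 = $11,226
Ending inventory: 68 @ $18 + 57 @ $18 = $2,250
Check: goods available $13,476 = COGS $11,226 + ending $2,250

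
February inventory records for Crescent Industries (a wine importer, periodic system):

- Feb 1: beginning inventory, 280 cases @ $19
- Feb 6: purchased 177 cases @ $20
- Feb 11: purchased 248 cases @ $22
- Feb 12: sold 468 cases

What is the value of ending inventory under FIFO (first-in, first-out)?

Feb 12, 468 sold [FIFO — oldest first]: 280 @ $19 + 177 @ $20 + 11 @ $22 = $9,102
Ending inventory: 237 @ $22 = $5,214
Check: goods available $14,316 = COGS $9,102 + ending $5,214

Ending inventory = $5,214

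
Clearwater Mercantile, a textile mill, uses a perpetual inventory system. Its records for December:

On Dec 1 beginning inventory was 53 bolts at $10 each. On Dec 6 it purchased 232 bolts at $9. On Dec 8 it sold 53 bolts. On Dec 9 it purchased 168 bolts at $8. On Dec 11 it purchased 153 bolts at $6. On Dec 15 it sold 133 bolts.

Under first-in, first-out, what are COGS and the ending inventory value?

COGS = $1,727; ending inventory = $3,153

Dec 8, 53 sold [FIFO — oldest first]: 53 @ $10 = $530
Dec 15, 133 sold [FIFO — oldest first]: 133 @ $9 = $1,197
Total COGS = $530 + $1,197 = $1,727
Ending inventory: 99 @ $9 + 168 @ $8 + 153 @ $6 = $3,153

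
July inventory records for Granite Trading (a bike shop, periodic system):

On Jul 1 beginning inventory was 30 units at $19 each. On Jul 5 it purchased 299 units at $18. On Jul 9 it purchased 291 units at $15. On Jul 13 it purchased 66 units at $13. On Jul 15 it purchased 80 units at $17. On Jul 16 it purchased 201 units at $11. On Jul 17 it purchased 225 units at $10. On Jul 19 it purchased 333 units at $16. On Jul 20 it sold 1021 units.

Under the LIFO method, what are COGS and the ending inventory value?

Jul 20, 1021 sold [LIFO — newest first]: 333 @ $16 + 225 @ $10 + 201 @ $11 + 80 @ $17 + 66 @ $13 + 116 @ $15 = $13,747
Ending inventory: 30 @ $19 + 299 @ $18 + 175 @ $15 = $8,577
Check: goods available $22,324 = COGS $13,747 + ending $8,577

COGS = $13,747; ending inventory = $8,577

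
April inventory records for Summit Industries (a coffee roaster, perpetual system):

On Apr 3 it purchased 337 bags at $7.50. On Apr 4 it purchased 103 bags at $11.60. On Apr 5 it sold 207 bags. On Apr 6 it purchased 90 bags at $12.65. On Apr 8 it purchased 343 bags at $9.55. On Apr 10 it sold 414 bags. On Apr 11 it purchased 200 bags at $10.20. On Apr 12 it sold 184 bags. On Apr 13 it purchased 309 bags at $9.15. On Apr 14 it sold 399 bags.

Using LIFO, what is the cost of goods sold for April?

Apr 5, 207 sold [LIFO — newest first]: 103 @ $11.60 + 104 @ $7.50 = $1,974.80
Apr 10, 414 sold [LIFO — newest first]: 343 @ $9.55 + 71 @ $12.65 = $4,173.80
Apr 12, 184 sold [LIFO — newest first]: 184 @ $10.20 = $1,876.80
Apr 14, 399 sold [LIFO — newest first]: 309 @ $9.15 + 16 @ $10.20 + 19 @ $12.65 + 55 @ $7.50 = $3,643.40
Total COGS = $1,974.80 + $4,173.80 + $1,876.80 + $3,643.40 = $11,668.80
Ending inventory: 178 @ $7.50 = $1,335.00
Check: goods available $13,003.80 = COGS $11,668.80 + ending $1,335.00

COGS = $11,668.80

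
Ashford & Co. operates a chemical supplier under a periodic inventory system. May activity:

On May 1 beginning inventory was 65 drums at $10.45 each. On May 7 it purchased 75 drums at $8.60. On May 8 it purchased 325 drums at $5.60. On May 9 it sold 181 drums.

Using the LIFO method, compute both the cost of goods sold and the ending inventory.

COGS = $1,013.60; ending inventory = $2,130.65

May 9, 181 sold [LIFO — newest first]: 181 @ $5.60 = $1,013.60
Ending inventory: 65 @ $10.45 + 75 @ $8.60 + 144 @ $5.60 = $2,130.65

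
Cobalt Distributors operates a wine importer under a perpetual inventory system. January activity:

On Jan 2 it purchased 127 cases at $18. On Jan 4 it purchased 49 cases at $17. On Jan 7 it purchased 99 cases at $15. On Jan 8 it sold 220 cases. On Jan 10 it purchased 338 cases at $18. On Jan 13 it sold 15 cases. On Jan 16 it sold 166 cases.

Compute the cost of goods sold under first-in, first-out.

COGS = $6,872

Jan 8, 220 sold [FIFO — oldest first]: 127 @ $18 + 49 @ $17 + 44 @ $15 = $3,779
Jan 13, 15 sold [FIFO — oldest first]: 15 @ $15 = $225
Jan 16, 166 sold [FIFO — oldest first]: 40 @ $15 + 126 @ $18 = $2,868
Total COGS = $3,779 + $225 + $2,868 = $6,872
Ending inventory: 212 @ $18 = $3,816
Check: goods available $10,688 = COGS $6,872 + ending $3,816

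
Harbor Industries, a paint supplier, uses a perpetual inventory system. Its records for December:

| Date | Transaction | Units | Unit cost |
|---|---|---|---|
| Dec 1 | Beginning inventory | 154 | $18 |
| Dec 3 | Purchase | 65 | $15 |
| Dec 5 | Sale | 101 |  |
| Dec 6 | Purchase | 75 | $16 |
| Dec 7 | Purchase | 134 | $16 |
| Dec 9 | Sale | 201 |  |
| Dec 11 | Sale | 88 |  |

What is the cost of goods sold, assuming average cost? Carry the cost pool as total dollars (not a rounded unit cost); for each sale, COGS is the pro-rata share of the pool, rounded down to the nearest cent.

COGS = $6,467.78

After Dec 1: 154 on hand, pool $2,772.00 (≈ $18.0000 each)
After Dec 3: 219 on hand, pool $3,747.00 (≈ $17.1096 each)
Dec 5, sell 101: 101/219 × $3,747.00 → $1,728.06
After Dec 6: 193 on hand, pool $3,218.94 (≈ $16.6784 each)
After Dec 7: 327 on hand, pool $5,362.94 (≈ $16.4004 each)
Dec 9, sell 201: 201/327 × $5,362.94 → $3,296.48
Dec 11, sell 88: 88/126 × $2,066.46 → $1,443.24
Total COGS = $1,728.06 + $3,296.48 + $1,443.24 = $6,467.78
Ending inventory (cost pool remaining) = $623.22
Check: goods available $7,091.00 = COGS $6,467.78 + ending $623.22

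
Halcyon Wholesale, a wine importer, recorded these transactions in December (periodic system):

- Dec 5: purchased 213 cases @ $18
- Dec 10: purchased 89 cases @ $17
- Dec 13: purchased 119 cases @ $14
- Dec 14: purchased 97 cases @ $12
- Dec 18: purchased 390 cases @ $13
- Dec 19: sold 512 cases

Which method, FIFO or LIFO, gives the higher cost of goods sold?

FIFO

FIFO COGS: 213 @ $18 + 89 @ $17 + 119 @ $14 + 91 @ $12 = $8,105
LIFO COGS: 390 @ $13 + 97 @ $12 + 25 @ $14 = $6,584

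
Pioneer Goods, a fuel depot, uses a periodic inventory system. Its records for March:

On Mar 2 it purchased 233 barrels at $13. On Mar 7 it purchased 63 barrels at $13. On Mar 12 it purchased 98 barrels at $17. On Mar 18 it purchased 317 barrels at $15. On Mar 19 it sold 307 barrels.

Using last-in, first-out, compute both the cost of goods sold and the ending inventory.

COGS = $4,605; ending inventory = $5,664

Mar 19, 307 sold [LIFO — newest first]: 307 @ $15 = $4,605
Ending inventory: 233 @ $13 + 63 @ $13 + 98 @ $17 + 10 @ $15 = $5,664
Check: goods available $10,269 = COGS $4,605 + ending $5,664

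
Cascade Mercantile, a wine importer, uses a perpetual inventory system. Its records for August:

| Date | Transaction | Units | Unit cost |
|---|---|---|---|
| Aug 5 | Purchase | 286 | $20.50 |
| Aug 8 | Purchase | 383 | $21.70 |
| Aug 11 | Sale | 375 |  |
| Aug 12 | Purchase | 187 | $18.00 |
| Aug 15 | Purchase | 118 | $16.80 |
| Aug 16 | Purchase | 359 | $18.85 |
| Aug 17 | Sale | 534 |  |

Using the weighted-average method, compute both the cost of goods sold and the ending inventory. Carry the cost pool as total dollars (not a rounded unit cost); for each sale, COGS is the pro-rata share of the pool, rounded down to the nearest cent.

COGS = $18,170.56; ending inventory = $8,119.09

After Aug 5: 286 on hand, pool $5,863.00 (≈ $20.5000 each)
After Aug 8: 669 on hand, pool $14,174.10 (≈ $21.1870 each)
Aug 11, sell 375: 375/669 × $14,174.10 → $7,945.12
After Aug 12: 481 on hand, pool $9,594.98 (≈ $19.9480 each)
After Aug 15: 599 on hand, pool $11,577.38 (≈ $19.3278 each)
After Aug 16: 958 on hand, pool $18,344.53 (≈ $19.1488 each)
Aug 17, sell 534: 534/958 × $18,344.53 → $10,225.44
Total COGS = $7,945.12 + $10,225.44 = $18,170.56
Ending inventory (cost pool remaining) = $8,119.09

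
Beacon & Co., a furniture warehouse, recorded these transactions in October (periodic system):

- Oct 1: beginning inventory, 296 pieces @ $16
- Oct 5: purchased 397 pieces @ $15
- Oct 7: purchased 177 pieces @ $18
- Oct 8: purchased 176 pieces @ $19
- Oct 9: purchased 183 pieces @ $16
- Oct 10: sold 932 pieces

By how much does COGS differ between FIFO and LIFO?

FIFO COGS: 296 @ $16 + 397 @ $15 + 177 @ $18 + 62 @ $19 = $15,055
LIFO COGS: 183 @ $16 + 176 @ $19 + 177 @ $18 + 396 @ $15 = $15,398
Difference = |$15,055 − $15,398| = $343

$343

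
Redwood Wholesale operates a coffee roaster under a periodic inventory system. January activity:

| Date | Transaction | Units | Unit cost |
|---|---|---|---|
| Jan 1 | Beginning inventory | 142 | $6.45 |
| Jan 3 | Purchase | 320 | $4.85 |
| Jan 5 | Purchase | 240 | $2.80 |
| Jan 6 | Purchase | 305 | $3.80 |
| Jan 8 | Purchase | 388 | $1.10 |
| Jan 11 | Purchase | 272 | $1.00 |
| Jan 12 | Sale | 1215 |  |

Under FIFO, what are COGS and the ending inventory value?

COGS = $4,527.70; ending inventory = $470.00

Jan 12, 1215 sold [FIFO — oldest first]: 142 @ $6.45 + 320 @ $4.85 + 240 @ $2.80 + 305 @ $3.80 + 208 @ $1.10 = $4,527.70
Ending inventory: 180 @ $1.10 + 272 @ $1.00 = $470.00
Check: goods available $4,997.70 = COGS $4,527.70 + ending $470.00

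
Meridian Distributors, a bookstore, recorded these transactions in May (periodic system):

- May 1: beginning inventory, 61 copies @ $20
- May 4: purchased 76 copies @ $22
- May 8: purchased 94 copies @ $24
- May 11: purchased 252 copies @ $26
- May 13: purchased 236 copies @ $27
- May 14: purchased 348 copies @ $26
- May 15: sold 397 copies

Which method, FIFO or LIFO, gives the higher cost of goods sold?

FIFO COGS: 61 @ $20 + 76 @ $22 + 94 @ $24 + 166 @ $26 = $9,464
LIFO COGS: 348 @ $26 + 49 @ $27 = $10,371

LIFO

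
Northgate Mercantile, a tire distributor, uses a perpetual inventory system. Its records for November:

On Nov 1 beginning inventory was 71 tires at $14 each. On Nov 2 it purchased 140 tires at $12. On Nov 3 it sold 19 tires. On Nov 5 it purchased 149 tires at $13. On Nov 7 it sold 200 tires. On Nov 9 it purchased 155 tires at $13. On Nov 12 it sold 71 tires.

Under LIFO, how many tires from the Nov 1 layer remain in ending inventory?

71

Nov 3, 19 sold [LIFO — newest first]: 19 @ $12 = $228
Nov 7, 200 sold [LIFO — newest first]: 149 @ $13 + 51 @ $12 = $2,549
Nov 12, 71 sold [LIFO — newest first]: 71 @ $13 = $923
Total COGS = $228 + $2,549 + $923 = $3,700
Ending inventory: 71 @ $14 + 70 @ $12 + 84 @ $13 = $2,926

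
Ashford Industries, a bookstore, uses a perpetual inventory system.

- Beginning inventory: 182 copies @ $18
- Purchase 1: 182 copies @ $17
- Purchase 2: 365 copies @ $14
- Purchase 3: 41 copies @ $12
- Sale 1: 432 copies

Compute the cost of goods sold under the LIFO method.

Sale 1 (432) [LIFO — newest first]: 41 @ $12 + 365 @ $14 + 26 @ $17 = $6,044
Ending inventory: 182 @ $18 + 156 @ $17 = $5,928
Check: goods available $11,972 = COGS $6,044 + ending $5,928

COGS = $6,044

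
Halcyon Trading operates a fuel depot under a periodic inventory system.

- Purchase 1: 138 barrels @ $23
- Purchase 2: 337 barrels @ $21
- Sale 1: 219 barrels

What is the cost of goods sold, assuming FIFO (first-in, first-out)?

Sale 1 (219) [FIFO — oldest first]: 138 @ $23 + 81 @ $21 = $4,875
Ending inventory: 256 @ $21 = $5,376
Check: goods available $10,251 = COGS $4,875 + ending $5,376

COGS = $4,875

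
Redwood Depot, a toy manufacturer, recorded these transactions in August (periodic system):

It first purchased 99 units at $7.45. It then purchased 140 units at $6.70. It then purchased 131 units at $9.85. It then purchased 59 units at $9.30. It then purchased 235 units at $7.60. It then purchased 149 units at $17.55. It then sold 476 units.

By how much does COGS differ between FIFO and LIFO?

$1,402.90

FIFO COGS: 99 @ $7.45 + 140 @ $6.70 + 131 @ $9.85 + 59 @ $9.30 + 47 @ $7.60 = $3,871.80
LIFO COGS: 149 @ $17.55 + 235 @ $7.60 + 59 @ $9.30 + 33 @ $9.85 = $5,274.70
Difference = |$3,871.80 − $5,274.70| = $1,402.90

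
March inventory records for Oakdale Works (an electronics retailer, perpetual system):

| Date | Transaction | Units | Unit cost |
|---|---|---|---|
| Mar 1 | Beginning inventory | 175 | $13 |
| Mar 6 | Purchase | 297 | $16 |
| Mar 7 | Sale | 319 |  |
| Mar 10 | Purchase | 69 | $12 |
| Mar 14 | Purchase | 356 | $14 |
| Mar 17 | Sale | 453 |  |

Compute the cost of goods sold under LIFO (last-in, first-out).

COGS = $11,214

Mar 7, 319 sold [LIFO — newest first]: 297 @ $16 + 22 @ $13 = $5,038
Mar 17, 453 sold [LIFO — newest first]: 356 @ $14 + 69 @ $12 + 28 @ $13 = $6,176
Total COGS = $5,038 + $6,176 = $11,214
Ending inventory: 125 @ $13 = $1,625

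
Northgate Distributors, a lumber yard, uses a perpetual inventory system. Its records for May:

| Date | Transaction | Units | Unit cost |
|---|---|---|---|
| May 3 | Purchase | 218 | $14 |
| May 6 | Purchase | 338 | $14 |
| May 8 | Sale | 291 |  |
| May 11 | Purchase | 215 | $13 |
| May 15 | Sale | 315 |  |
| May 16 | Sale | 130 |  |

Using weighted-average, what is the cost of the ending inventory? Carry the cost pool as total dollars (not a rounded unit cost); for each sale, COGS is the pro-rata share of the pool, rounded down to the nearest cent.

After May 3: 218 on hand, pool $3,052.00 (≈ $14.0000 each)
After May 6: 556 on hand, pool $7,784.00 (≈ $14.0000 each)
May 8, sell 291: 291/556 × $7,784.00 → $4,074.00
After May 11: 480 on hand, pool $6,505.00 (≈ $13.5521 each)
May 15, sell 315: 315/480 × $6,505.00 → $4,268.90
May 16, sell 130: 130/165 × $2,236.10 → $1,761.77
Total COGS = $4,074.00 + $4,268.90 + $1,761.77 = $10,104.67
Ending inventory (cost pool remaining) = $474.33

Ending inventory = $474.33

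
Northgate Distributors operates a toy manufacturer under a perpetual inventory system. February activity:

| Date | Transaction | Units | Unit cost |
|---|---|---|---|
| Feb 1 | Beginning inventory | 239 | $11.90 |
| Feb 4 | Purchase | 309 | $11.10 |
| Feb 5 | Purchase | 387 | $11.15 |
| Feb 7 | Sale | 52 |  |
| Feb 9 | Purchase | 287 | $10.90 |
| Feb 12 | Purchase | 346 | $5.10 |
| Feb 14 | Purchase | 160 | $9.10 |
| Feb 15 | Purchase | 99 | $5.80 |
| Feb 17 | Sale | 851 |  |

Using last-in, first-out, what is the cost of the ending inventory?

Feb 7, 52 sold [LIFO — newest first]: 52 @ $11.15 = $579.80
Feb 17, 851 sold [LIFO — newest first]: 99 @ $5.80 + 160 @ $9.10 + 346 @ $5.10 + 246 @ $10.90 = $6,476.20
Total COGS = $579.80 + $6,476.20 = $7,056.00
Ending inventory: 239 @ $11.90 + 309 @ $11.10 + 335 @ $11.15 + 41 @ $10.90 = $10,456.15
Check: goods available $17,512.15 = COGS $7,056.00 + ending $10,456.15

Ending inventory = $10,456.15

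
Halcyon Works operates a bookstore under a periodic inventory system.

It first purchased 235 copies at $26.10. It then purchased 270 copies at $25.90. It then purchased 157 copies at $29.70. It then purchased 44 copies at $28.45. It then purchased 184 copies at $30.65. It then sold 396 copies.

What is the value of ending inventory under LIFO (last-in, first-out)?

Ending inventory = $12,841.60

Sale 1 (396) [LIFO — newest first]: 184 @ $30.65 + 44 @ $28.45 + 157 @ $29.70 + 11 @ $25.90 = $11,839.20
Ending inventory: 235 @ $26.10 + 259 @ $25.90 = $12,841.60
Check: goods available $24,680.80 = COGS $11,839.20 + ending $12,841.60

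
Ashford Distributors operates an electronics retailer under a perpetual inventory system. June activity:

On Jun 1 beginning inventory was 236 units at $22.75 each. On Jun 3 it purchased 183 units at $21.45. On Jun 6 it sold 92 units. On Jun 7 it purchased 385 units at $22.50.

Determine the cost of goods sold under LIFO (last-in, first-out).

Jun 6, 92 sold [LIFO — newest first]: 92 @ $21.45 = $1,973.40
Ending inventory: 236 @ $22.75 + 91 @ $21.45 + 385 @ $22.50 = $15,983.45
Check: goods available $17,956.85 = COGS $1,973.40 + ending $15,983.45

COGS = $1,973.40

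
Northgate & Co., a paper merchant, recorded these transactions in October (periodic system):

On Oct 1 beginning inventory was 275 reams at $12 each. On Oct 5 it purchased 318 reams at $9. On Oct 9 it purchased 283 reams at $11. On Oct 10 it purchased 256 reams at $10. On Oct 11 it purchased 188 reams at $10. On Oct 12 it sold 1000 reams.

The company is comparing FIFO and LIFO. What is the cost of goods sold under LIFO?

FIFO COGS: 275 @ $12 + 318 @ $9 + 283 @ $11 + 124 @ $10 = $10,515
LIFO COGS: 188 @ $10 + 256 @ $10 + 283 @ $11 + 273 @ $9 = $10,010

COGS = $10,010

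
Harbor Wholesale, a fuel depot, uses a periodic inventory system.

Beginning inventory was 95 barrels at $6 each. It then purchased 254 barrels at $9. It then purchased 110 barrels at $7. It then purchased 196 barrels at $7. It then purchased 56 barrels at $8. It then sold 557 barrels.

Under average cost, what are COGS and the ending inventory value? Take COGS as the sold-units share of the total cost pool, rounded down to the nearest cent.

COGS = $4,266.41; ending inventory = $1,179.59

Sale 1, sell 557: 557/711 × $5,446.00 → $4,266.41
Ending inventory (cost pool remaining) = $1,179.59
Check: goods available $5,446.00 = COGS $4,266.41 + ending $1,179.59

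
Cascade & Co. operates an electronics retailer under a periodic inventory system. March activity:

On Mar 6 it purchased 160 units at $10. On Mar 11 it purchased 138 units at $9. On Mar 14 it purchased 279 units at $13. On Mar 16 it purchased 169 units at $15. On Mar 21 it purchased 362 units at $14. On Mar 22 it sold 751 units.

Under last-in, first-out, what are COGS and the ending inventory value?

COGS = $10,463; ending inventory = $3,609

Mar 22, 751 sold [LIFO — newest first]: 362 @ $14 + 169 @ $15 + 220 @ $13 = $10,463
Ending inventory: 160 @ $10 + 138 @ $9 + 59 @ $13 = $3,609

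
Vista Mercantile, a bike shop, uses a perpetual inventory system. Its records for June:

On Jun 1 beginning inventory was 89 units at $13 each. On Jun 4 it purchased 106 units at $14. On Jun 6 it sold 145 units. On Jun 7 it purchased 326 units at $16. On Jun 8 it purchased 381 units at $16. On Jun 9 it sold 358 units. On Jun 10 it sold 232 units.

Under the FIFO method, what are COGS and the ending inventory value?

COGS = $11,281; ending inventory = $2,672

Jun 6, 145 sold [FIFO — oldest first]: 89 @ $13 + 56 @ $14 = $1,941
Jun 9, 358 sold [FIFO — oldest first]: 50 @ $14 + 308 @ $16 = $5,628
Jun 10, 232 sold [FIFO — oldest first]: 18 @ $16 + 214 @ $16 = $3,712
Total COGS = $1,941 + $5,628 + $3,712 = $11,281
Ending inventory: 167 @ $16 = $2,672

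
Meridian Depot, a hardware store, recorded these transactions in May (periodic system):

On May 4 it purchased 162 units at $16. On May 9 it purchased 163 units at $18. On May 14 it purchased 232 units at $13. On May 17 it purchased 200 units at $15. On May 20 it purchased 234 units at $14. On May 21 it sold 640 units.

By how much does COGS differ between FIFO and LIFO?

$833

FIFO COGS: 162 @ $16 + 163 @ $18 + 232 @ $13 + 83 @ $15 = $9,787
LIFO COGS: 234 @ $14 + 200 @ $15 + 206 @ $13 = $8,954
Difference = |$9,787 − $8,954| = $833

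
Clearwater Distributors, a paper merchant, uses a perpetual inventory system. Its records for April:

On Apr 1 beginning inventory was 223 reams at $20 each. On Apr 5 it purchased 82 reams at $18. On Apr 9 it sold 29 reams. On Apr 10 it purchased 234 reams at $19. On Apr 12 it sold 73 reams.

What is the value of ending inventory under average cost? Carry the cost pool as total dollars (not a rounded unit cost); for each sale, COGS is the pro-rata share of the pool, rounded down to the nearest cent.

Ending inventory = $8,412.34

After Apr 1: 223 on hand, pool $4,460.00 (≈ $20.0000 each)
After Apr 5: 305 on hand, pool $5,936.00 (≈ $19.4623 each)
Apr 9, sell 29: 29/305 × $5,936.00 → $564.40
After Apr 10: 510 on hand, pool $9,817.60 (≈ $19.2502 each)
Apr 12, sell 73: 73/510 × $9,817.60 → $1,405.26
Total COGS = $564.40 + $1,405.26 = $1,969.66
Ending inventory (cost pool remaining) = $8,412.34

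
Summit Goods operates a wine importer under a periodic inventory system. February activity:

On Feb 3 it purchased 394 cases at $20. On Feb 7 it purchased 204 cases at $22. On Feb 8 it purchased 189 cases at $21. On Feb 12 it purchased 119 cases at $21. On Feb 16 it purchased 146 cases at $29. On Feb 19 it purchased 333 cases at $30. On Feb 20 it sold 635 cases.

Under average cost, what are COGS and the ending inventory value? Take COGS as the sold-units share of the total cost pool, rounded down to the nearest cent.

COGS = $15,157.47; ending inventory = $17,902.53

Feb 20, sell 635: 635/1385 × $33,060.00 → $15,157.47
Ending inventory (cost pool remaining) = $17,902.53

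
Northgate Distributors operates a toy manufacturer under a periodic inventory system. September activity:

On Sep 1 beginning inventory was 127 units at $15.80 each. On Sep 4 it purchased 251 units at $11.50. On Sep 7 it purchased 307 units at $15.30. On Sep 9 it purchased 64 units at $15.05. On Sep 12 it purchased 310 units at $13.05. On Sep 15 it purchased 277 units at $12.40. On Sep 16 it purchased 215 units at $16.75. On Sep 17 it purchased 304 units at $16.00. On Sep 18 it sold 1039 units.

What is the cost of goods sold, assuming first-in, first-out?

Sep 18, 1039 sold [FIFO — oldest first]: 127 @ $15.80 + 251 @ $11.50 + 307 @ $15.30 + 64 @ $15.05 + 290 @ $13.05 = $14,337.90
Ending inventory: 20 @ $13.05 + 277 @ $12.40 + 215 @ $16.75 + 304 @ $16.00 = $12,161.05
Check: goods available $26,498.95 = COGS $14,337.90 + ending $12,161.05

COGS = $14,337.90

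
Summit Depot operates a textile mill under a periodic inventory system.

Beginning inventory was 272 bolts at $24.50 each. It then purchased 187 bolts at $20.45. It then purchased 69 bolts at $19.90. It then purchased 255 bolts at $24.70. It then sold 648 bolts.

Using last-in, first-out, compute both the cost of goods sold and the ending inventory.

COGS = $14,852.25; ending inventory = $3,307.50

Sale 1 (648) [LIFO — newest first]: 255 @ $24.70 + 69 @ $19.90 + 187 @ $20.45 + 137 @ $24.50 = $14,852.25
Ending inventory: 135 @ $24.50 = $3,307.50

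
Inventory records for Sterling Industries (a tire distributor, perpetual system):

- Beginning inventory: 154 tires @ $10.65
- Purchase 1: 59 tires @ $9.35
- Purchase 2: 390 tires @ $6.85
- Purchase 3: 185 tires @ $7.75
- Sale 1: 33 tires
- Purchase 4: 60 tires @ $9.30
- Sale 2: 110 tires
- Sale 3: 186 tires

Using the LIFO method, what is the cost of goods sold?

COGS = $2,567.15

Sale 1 (33) [LIFO — newest first]: 33 @ $7.75 = $255.75
Sale 2 (110) [LIFO — newest first]: 60 @ $9.30 + 50 @ $7.75 = $945.50
Sale 3 (186) [LIFO — newest first]: 102 @ $7.75 + 84 @ $6.85 = $1,365.90
Total COGS = $255.75 + $945.50 + $1,365.90 = $2,567.15
Ending inventory: 154 @ $10.65 + 59 @ $9.35 + 306 @ $6.85 = $4,287.85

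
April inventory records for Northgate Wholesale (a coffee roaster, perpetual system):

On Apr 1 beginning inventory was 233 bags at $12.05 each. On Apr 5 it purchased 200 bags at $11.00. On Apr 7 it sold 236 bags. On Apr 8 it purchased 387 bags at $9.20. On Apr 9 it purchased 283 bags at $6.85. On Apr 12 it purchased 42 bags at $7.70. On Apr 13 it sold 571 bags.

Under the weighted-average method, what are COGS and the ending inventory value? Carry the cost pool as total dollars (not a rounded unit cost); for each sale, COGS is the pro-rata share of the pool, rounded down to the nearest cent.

COGS = $7,817.87; ending inventory = $3,012.13

After Apr 1: 233 on hand, pool $2,807.65 (≈ $12.0500 each)
After Apr 5: 433 on hand, pool $5,007.65 (≈ $11.5650 each)
Apr 7, sell 236: 236/433 × $5,007.65 → $2,729.34
After Apr 8: 584 on hand, pool $5,838.71 (≈ $9.9978 each)
After Apr 9: 867 on hand, pool $7,777.26 (≈ $8.9703 each)
After Apr 12: 909 on hand, pool $8,100.66 (≈ $8.9116 each)
Apr 13, sell 571: 571/909 × $8,100.66 → $5,088.53
Total COGS = $2,729.34 + $5,088.53 = $7,817.87
Ending inventory (cost pool remaining) = $3,012.13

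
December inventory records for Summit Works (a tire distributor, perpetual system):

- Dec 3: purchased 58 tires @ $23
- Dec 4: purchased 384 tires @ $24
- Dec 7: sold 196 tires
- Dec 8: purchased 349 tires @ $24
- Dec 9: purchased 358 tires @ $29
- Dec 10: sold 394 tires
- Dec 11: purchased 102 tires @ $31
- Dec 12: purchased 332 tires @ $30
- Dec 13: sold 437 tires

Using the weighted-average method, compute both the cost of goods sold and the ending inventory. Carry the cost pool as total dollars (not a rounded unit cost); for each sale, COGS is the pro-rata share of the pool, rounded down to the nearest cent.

After Dec 3: 58 on hand, pool $1,334.00 (≈ $23.0000 each)
After Dec 4: 442 on hand, pool $10,550.00 (≈ $23.8688 each)
Dec 7, sell 196: 196/442 × $10,550.00 → $4,678.28
After Dec 8: 595 on hand, pool $14,247.72 (≈ $23.9457 each)
After Dec 9: 953 on hand, pool $24,629.72 (≈ $25.8444 each)
Dec 10, sell 394: 394/953 × $24,629.72 → $10,182.69
After Dec 11: 661 on hand, pool $17,609.03 (≈ $26.6400 each)
After Dec 12: 993 on hand, pool $27,569.03 (≈ $27.7634 each)
Dec 13, sell 437: 437/993 × $27,569.03 → $12,132.59
Total COGS = $4,678.28 + $10,182.69 + $12,132.59 = $26,993.56
Ending inventory (cost pool remaining) = $15,436.44
Check: goods available $42,430.00 = COGS $26,993.56 + ending $15,436.44

COGS = $26,993.56; ending inventory = $15,436.44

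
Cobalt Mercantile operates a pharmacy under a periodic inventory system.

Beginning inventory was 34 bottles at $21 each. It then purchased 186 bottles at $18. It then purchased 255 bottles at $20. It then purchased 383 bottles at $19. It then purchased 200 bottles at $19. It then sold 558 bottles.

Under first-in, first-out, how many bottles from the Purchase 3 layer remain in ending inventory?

300

Sale 1 (558) [FIFO — oldest first]: 34 @ $21 + 186 @ $18 + 255 @ $20 + 83 @ $19 = $10,739
Ending inventory: 300 @ $19 + 200 @ $19 = $9,500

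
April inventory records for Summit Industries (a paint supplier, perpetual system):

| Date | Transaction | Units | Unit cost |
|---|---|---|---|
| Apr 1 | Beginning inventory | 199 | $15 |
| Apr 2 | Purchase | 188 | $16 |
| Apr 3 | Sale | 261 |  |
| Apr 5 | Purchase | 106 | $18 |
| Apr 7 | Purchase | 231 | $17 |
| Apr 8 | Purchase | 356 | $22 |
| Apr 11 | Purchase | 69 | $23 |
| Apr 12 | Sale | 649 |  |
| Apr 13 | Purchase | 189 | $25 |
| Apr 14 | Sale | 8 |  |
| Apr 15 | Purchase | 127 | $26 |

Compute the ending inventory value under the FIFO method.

Ending inventory = $13,178

Apr 3, 261 sold [FIFO — oldest first]: 199 @ $15 + 62 @ $16 = $3,977
Apr 12, 649 sold [FIFO — oldest first]: 126 @ $16 + 106 @ $18 + 231 @ $17 + 186 @ $22 = $11,943
Apr 14, 8 sold [FIFO — oldest first]: 8 @ $22 = $176
Total COGS = $3,977 + $11,943 + $176 = $16,096
Ending inventory: 162 @ $22 + 69 @ $23 + 189 @ $25 + 127 @ $26 = $13,178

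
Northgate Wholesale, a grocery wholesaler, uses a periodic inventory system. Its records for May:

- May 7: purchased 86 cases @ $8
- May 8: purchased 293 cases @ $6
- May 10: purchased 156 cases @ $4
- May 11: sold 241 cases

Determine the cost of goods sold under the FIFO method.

COGS = $1,618

May 11, 241 sold [FIFO — oldest first]: 86 @ $8 + 155 @ $6 = $1,618
Ending inventory: 138 @ $6 + 156 @ $4 = $1,452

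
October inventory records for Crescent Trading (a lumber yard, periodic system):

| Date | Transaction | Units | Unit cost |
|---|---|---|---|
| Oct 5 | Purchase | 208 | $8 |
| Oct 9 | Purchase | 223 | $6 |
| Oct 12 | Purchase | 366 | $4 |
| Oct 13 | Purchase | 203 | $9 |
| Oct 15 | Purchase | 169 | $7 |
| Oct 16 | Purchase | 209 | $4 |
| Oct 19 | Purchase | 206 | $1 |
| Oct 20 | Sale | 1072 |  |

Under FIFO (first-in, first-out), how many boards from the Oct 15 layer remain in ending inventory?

Oct 20, 1072 sold [FIFO — oldest first]: 208 @ $8 + 223 @ $6 + 366 @ $4 + 203 @ $9 + 72 @ $7 = $6,797
Ending inventory: 97 @ $7 + 209 @ $4 + 206 @ $1 = $1,721

97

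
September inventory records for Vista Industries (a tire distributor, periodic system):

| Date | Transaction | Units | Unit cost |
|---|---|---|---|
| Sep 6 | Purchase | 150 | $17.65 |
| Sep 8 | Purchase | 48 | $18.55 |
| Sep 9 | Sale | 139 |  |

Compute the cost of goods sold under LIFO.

Sep 9, 139 sold [LIFO — newest first]: 48 @ $18.55 + 91 @ $17.65 = $2,496.55
Ending inventory: 59 @ $17.65 = $1,041.35
Check: goods available $3,537.90 = COGS $2,496.55 + ending $1,041.35

COGS = $2,496.55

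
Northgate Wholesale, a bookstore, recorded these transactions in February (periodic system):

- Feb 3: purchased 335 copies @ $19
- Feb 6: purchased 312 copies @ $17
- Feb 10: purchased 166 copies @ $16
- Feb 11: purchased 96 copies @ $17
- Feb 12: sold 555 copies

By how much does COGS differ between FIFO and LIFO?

$836

FIFO COGS: 335 @ $19 + 220 @ $17 = $10,105
LIFO COGS: 96 @ $17 + 166 @ $16 + 293 @ $17 = $9,269
Difference = |$10,105 − $9,269| = $836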